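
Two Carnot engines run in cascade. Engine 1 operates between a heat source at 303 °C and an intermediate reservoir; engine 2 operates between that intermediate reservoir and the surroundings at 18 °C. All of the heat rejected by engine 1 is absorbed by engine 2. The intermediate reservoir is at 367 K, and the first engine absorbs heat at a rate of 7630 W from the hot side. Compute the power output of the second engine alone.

Ẇ₂ ≈ 1004 W

T_H = 303 °C → 303 + 273.15 = 576.15 K.
T_C = 18 °C → 18 + 273.15 = 291.15 K.
Heat entering the second stage: Q_m = Q_H·(T_m/T_H) = 7630 × 367.00/576.15 = 4860 W.
Second-stage efficiency η₂ = 1 − T_C/T_m = 1 − 291.15/367.00 = 0.2067, so W₂ = η₂·Q_m = 1004 W.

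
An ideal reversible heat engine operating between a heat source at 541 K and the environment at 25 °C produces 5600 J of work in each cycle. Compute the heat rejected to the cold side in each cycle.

T_C = 25 °C → 25 + 273.15 = 298.15 K.
η_rev = 1 − T_C/T_H = 1 − 298.15/541.00 = 0.4489.
Since Q_C/Q_H = T_C/T_H and Q_H = W/η, Q_C = W·T_C/(T_H − T_C) = 5600 × 298.15/242.85 = 6880 J.

Q_C ≈ 6880 J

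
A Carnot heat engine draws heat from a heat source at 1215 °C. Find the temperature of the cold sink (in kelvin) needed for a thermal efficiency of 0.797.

T_H = 1215 °C → 1215 + 273.15 = 1488.15 K.
From η = 1 − T_C/T_H, T_C = T_H·(1 − η) = 1488.15 × (1 − 0.797) = 302.1 K.

T_C ≈ 302.1 K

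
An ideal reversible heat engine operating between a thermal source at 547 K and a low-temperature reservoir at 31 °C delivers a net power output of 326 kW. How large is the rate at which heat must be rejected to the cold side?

Q̇_C ≈ 408 kW

T_C = 31 °C → 31 + 273.15 = 304.15 K.
For a reversible engine, η = 1 − T_C/T_H = 1 − 304.15/547.00 = 0.4440.
Since Q_C/Q_H = T_C/T_H and Q_H = W/η, Q_C = W·T_C/(T_H − T_C) = 326 × 304.15/242.85 = 408 kW.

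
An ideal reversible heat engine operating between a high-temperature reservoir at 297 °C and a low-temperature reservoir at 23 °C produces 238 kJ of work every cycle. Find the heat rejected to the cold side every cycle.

Q_C ≈ 257 kJ

T_H = 297 °C → 297 + 273.15 = 570.15 K.
T_C = 23 °C → 23 + 273.15 = 296.15 K.
η_rev = 1 − T_C/T_H = 1 − 296.15/570.15 = 0.4806.
Since Q_C/Q_H = T_C/T_H and Q_H = W/η, Q_C = W·T_C/(T_H − T_C) = 238 × 296.15/274.00 = 257 kJ.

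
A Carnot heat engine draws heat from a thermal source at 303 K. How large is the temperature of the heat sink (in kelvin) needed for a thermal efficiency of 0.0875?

T_C ≈ 276 K

From η = 1 − T_C/T_H, T_C = T_H·(1 − η) = 303.00 × (1 − 0.0875) = 276 K.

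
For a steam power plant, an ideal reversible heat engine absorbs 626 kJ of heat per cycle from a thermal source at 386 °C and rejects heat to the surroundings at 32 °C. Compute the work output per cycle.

T_H = 386 °C → 386 + 273.15 = 659.15 K.
T_C = 32 °C → 32 + 273.15 = 305.15 K.
The Carnot efficiency is η = 1 − T_C/T_H = 1 − 305.15/659.15 = 0.5371.
W = η·Q_H = 0.5371 × 626 = 336.2 kJ.

W ≈ 336.2 kJ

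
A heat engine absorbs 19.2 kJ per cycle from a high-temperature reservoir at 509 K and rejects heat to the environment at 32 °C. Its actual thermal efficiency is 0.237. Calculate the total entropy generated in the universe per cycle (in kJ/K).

ΔS_univ ≈ 0.0103 kJ/K

T_C = 32 °C → 32 + 273.15 = 305.15 K.
W = η·Q_H = 0.237 × 19.2 = 4.550 kJ, so Q_C = Q_H − W = 14.65 kJ.
Reservoir entropy changes: ΔS_H = −Q_H/T_H = −19.2/509.00 = -0.03772 kJ/K and ΔS_C = +Q_C/T_C = 14.65/305.15 = 0.04801 kJ/K.
ΔS_univ = −Q_H/T_H + Q_C/T_C = 0.0103 kJ/K (> 0, since η = 0.237 < η_Carnot = 0.400).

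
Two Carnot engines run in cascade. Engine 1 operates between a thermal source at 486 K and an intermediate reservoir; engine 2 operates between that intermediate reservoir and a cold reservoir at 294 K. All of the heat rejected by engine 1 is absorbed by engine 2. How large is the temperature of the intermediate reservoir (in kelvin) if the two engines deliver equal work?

For reversible stages Q_m = Q_H·(T_m/T_H). Setting W₁ = Q_H(1 − T_m/T_H) equal to W₂ = Q_m(1 − T_C/T_m) = Q_H·(T_m − T_C)/T_H gives T_H − T_m = T_m − T_C, so T_m = (T_H + T_C)/2 = (486.00 + 294.00)/2 = 390 K.

T_m ≈ 390 K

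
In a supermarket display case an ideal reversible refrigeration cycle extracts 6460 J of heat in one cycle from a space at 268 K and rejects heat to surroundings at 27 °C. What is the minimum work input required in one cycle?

T_H = 27 °C → 27 + 273.15 = 300.15 K.
COP_R = T_C/(T_H − T_C) = 268.00/32.15 = 8.3359.
W = Q_C/COP_R = 6460/8.3359 = 775 J.

W_in ≈ 775 J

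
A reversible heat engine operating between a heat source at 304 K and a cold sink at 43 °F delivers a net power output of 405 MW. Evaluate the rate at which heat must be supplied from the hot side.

T_C = 43 °F → (43 − 32) × 5/9 = 6.11 °C = 279.26 K.
Carnot efficiency: η = 1 − T_C/T_H = 1 − 279.26/304.00 = 0.0814.
Q_H = W/η = 405/0.0814 = 4980 MW.

Q̇_H ≈ 4980 MW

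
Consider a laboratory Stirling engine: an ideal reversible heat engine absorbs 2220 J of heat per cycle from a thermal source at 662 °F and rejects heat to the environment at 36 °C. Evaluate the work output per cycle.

W ≈ 1119 J

T_H = 662 °F → (662 − 32) × 5/9 = 350.00 °C = 623.15 K.
T_C = 36 °C → 36 + 273.15 = 309.15 K.
Since the cycle is reversible, η = 1 − T_C/T_H = 1 − 309.15/623.15 = 0.5039.
W = η·Q_H = 0.5039 × 2220 = 1119 J.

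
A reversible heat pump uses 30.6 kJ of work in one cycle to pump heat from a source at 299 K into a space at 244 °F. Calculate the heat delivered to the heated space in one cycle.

T_H = 244 °F → (244 − 32) × 5/9 = 117.78 °C = 390.93 K.
The Carnot heat-pump COP is COP_HP = T_H/(T_H − T_C) = 390.93/91.93 = 4.2526.
Q_H = COP_HP · W = 4.2526 × 30.6 = 130.1 kJ.

Q_H ≈ 130.1 kJ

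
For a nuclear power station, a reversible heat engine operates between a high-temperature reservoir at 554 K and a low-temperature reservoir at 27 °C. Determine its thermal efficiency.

T_C = 27 °C → 27 + 273.15 = 300.15 K.
Since the cycle is reversible, η = 1 − T_C/T_H = 1 − 300.15/554.00 = 0.4582.

η ≈ 0.4582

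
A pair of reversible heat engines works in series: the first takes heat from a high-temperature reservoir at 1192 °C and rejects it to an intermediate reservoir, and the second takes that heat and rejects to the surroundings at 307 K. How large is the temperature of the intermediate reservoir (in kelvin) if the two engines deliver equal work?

T_H = 1192 °C → 1192 + 273.15 = 1465.15 K.
For reversible stages Q_m = Q_H·(T_m/T_H). Setting W₁ = Q_H(1 − T_m/T_H) equal to W₂ = Q_m(1 − T_C/T_m) = Q_H·(T_m − T_C)/T_H gives T_H − T_m = T_m − T_C, so T_m = (T_H + T_C)/2 = (1465.15 + 307.00)/2 = 886 K.

T_m ≈ 886 K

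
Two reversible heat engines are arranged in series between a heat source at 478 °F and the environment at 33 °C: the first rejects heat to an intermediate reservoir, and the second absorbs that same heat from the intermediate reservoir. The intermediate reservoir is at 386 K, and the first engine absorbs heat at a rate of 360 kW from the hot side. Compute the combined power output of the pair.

Ẇ_total ≈ 148.4 kW

T_H = 478 °F → (478 − 32) × 5/9 = 247.78 °C = 520.93 K.
T_C = 33 °C → 33 + 273.15 = 306.15 K.
Two reversible stages in series are equivalent to a single Carnot engine between T_H and T_C, so η_total = 1 − T_C/T_H = 1 − 306.15/520.93 = 0.4123.
W_total = η_total · Q_H = 0.4123 × 360 = 148.4 kW.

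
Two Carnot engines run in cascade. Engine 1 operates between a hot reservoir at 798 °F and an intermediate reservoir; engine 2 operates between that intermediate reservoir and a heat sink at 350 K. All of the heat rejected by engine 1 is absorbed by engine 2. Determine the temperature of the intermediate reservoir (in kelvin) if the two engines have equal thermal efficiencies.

T_m ≈ 494.5 K

T_H = 798 °F → (798 − 32) × 5/9 = 425.56 °C = 698.71 K.
Equal efficiencies require 1 − T_m/T_H = 1 − T_C/T_m, i.e. T_m/T_H = T_C/T_m, so T_m = √(T_H·T_C) = √(698.71 × 350.00) = 494.5 K.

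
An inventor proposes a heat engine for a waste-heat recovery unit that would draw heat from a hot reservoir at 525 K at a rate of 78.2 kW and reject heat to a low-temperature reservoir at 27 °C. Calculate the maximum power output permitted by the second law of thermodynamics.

T_C = 27 °C → 27 + 273.15 = 300.15 K.
By the Carnot theorem, η_max = 1 − T_C/T_H = 1 − 300.15/525.00 = 0.4283.
W_max = η_max · Q_H = 0.4283 × 78.2 = 33.5 kW.

Ẇ_max ≈ 33.5 kW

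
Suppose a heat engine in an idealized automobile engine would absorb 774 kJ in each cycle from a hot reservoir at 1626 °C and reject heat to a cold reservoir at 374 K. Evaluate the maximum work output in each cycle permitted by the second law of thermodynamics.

T_H = 1626 °C → 1626 + 273.15 = 1899.15 K.
No engine can exceed the Carnot limit: η_max = 1 − T_C/T_H = 1 − 374.00/1899.15 = 0.8031.
W_max = η_max · Q_H = 0.8031 × 774 = 622 kJ.

W_max ≈ 622 kJ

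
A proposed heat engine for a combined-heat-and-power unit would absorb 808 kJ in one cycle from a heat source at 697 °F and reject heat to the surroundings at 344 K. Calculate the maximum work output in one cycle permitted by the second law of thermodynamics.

W_max ≈ 375.5 kJ

T_H = 697 °F → (697 − 32) × 5/9 = 369.44 °C = 642.59 K.
No engine can exceed the Carnot limit: η_max = 1 − T_C/T_H = 1 − 344.00/642.59 = 0.4647.
W_max = η_max · Q_H = 0.4647 × 808 = 375.5 kJ.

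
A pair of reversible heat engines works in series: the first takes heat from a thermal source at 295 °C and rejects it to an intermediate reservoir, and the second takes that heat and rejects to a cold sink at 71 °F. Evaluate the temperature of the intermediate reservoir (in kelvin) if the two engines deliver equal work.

T_H = 295 °C → 295 + 273.15 = 568.15 K.
T_C = 71 °F → (71 − 32) × 5/9 = 21.67 °C = 294.82 K.
For reversible stages Q_m = Q_H·(T_m/T_H). Setting W₁ = Q_H(1 − T_m/T_H) equal to W₂ = Q_m(1 − T_C/T_m) = Q_H·(T_m − T_C)/T_H gives T_H − T_m = T_m − T_C, so T_m = (T_H + T_C)/2 = (568.15 + 294.82)/2 = 431.5 K.

T_m ≈ 431.5 K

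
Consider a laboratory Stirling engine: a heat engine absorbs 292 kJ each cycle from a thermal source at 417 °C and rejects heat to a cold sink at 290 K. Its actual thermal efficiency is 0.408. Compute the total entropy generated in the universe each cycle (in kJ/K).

T_H = 417 °C → 417 + 273.15 = 690.15 K.
W = η·Q_H = 0.408 × 292 = 119.1 kJ, so Q_C = Q_H − W = 172.9 kJ.
Reservoir entropy changes: ΔS_H = −Q_H/T_H = −292/690.15 = -0.4231 kJ/K and ΔS_C = +Q_C/T_C = 172.9/290.00 = 0.5961 kJ/K.
ΔS_univ = −Q_H/T_H + Q_C/T_C = 0.1730 kJ/K (> 0, since η = 0.408 < η_Carnot = 0.580).

ΔS_univ ≈ 0.1730 kJ/K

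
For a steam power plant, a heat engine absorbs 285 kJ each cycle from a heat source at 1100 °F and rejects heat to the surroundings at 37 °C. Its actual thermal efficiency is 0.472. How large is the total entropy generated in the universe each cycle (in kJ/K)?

ΔS_univ ≈ 0.156 kJ/K

T_H = 1100 °F → (1100 − 32) × 5/9 = 593.33 °C = 866.48 K.
T_C = 37 °C → 37 + 273.15 = 310.15 K.
W = η·Q_H = 0.472 × 285 = 134.5 kJ, so Q_C = Q_H − W = 150.5 kJ.
The hot reservoir loses entropy Q_H/T_H = 285/866.48 = 0.3289 kJ/K; the cold reservoir gains Q_C/T_C = 150.5/310.15 = 0.4852 kJ/K.
ΔS_univ = −Q_H/T_H + Q_C/T_C = 0.156 kJ/K (> 0, since η = 0.472 < η_Carnot = 0.642).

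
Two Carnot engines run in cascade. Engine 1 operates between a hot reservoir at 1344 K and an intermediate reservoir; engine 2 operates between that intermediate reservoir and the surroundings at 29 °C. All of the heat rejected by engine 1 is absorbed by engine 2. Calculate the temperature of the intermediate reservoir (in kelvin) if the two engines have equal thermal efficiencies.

T_m ≈ 637.3 K

T_C = 29 °C → 29 + 273.15 = 302.15 K.
Equal efficiencies require 1 − T_m/T_H = 1 − T_C/T_m, i.e. T_m/T_H = T_C/T_m, so T_m = √(T_H·T_C) = √(1344.00 × 302.15) = 637.3 K.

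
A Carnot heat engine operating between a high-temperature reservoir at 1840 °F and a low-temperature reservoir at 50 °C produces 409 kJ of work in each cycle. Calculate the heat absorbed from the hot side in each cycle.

Q_H ≈ 547 kJ

T_H = 1840 °F → (1840 − 32) × 5/9 = 1004.44 °C = 1277.59 K.
T_C = 50 °C → 50 + 273.15 = 323.15 K.
Since the cycle is reversible, η = 1 − T_C/T_H = 1 − 323.15/1277.59 = 0.7471.
Q_H = W/η = 409/0.7471 = 547 kJ.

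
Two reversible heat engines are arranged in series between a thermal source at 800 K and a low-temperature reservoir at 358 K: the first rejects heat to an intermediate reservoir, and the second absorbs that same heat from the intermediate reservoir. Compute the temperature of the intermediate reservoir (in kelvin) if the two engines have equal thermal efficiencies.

T_m ≈ 535.2 K

Equal efficiencies require 1 − T_m/T_H = 1 − T_C/T_m, i.e. T_m/T_H = T_C/T_m, so T_m = √(T_H·T_C) = √(800.00 × 358.00) = 535.2 K.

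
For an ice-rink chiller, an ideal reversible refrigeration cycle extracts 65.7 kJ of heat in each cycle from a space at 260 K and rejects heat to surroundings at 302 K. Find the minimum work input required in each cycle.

W_in ≈ 10.61 kJ

For a reversible refrigerator, COP_R = T_C/(T_H − T_C) = 260.00/42.00 = 6.1905.
W = Q_C/COP_R = 65.7/6.1905 = 10.61 kJ.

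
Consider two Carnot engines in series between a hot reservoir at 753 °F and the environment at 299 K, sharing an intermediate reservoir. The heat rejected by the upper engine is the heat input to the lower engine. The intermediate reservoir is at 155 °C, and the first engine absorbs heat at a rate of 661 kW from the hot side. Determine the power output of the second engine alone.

T_H = 753 °F → (753 − 32) × 5/9 = 400.56 °C = 673.71 K.
T_m = 155 °C → 155 + 273.15 = 428.15 K.
Heat entering the second stage: Q_m = Q_H·(T_m/T_H) = 661 × 428.15/673.71 = 420.1 kW.
Second-stage efficiency η₂ = 1 − T_C/T_m = 1 − 299.00/428.15 = 0.3016, so W₂ = η₂·Q_m = 126.7 kW.

Ẇ₂ ≈ 126.7 kW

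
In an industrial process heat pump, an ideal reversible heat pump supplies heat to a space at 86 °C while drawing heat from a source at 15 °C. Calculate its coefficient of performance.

T_H = 86 °C → 86 + 273.15 = 359.15 K.
T_C = 15 °C → 15 + 273.15 = 288.15 K.
Reversible heating COP: COP_HP = T_H/(T_H − T_C) = 359.15/(359.15 − 288.15) = 5.06.

COP_HP ≈ 5.06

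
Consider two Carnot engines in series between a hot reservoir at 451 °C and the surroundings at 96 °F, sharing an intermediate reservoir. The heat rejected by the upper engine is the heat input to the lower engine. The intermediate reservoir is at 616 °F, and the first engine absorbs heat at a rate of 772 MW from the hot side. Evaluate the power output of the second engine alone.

Ẇ₂ ≈ 308 MW

T_H = 451 °C → 451 + 273.15 = 724.15 K.
T_C = 96 °F → (96 − 32) × 5/9 = 35.56 °C = 308.71 K.
T_m = 616 °F → (616 − 32) × 5/9 = 324.44 °C = 597.59 K.
Heat entering the second stage: Q_m = Q_H·(T_m/T_H) = 772 × 597.59/724.15 = 637 MW.
Second-stage efficiency η₂ = 1 − T_C/T_m = 1 − 308.71/597.59 = 0.4834, so W₂ = η₂·Q_m = 308 MW.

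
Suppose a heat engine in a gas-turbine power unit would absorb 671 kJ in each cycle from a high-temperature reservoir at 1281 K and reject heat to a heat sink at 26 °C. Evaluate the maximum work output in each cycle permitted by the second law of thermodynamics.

W_max ≈ 514 kJ

T_C = 26 °C → 26 + 273.15 = 299.15 K.
The upper bound on efficiency is η_max = 1 − T_C/T_H = 1 − 299.15/1281.00 = 0.7665.
W_max = η_max · Q_H = 0.7665 × 671 = 514 kJ.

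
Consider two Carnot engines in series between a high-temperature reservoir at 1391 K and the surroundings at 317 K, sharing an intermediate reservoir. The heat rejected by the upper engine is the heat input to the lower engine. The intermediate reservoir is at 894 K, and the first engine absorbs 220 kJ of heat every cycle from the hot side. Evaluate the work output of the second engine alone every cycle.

W₂ ≈ 91.26 kJ

Heat entering the second stage: Q_m = Q_H·(T_m/T_H) = 220 × 894.00/1391.00 = 141.4 kJ.
Second-stage efficiency η₂ = 1 − T_C/T_m = 1 − 317.00/894.00 = 0.6454, so W₂ = η₂·Q_m = 91.26 kJ.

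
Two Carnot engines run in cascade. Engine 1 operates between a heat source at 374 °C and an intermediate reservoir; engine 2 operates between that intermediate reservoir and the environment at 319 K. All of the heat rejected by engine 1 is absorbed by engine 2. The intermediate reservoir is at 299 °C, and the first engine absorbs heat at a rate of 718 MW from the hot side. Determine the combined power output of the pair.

T_H = 374 °C → 374 + 273.15 = 647.15 K.
Two reversible stages in series are equivalent to a single Carnot engine between T_H and T_C, so η_total = 1 − T_C/T_H = 1 − 319.00/647.15 = 0.5071.
W_total = η_total · Q_H = 0.5071 × 718 = 364.1 MW.

Ẇ_total ≈ 364.1 MW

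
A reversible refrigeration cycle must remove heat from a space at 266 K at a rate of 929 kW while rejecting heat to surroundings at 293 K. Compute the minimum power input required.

The reversible coefficient of performance is COP_R = T_C/(T_H − T_C) = 266.00/27.00 = 9.8519.
W = Q_C/COP_R = 929/9.8519 = 94.3 kW.

Ẇ_in ≈ 94.3 kW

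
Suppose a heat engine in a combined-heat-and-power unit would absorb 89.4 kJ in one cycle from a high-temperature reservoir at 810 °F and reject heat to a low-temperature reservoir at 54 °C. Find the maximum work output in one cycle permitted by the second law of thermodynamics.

T_H = 810 °F → (810 − 32) × 5/9 = 432.22 °C = 705.37 K.
T_C = 54 °C → 54 + 273.15 = 327.15 K.
The upper bound on efficiency is η_max = 1 − T_C/T_H = 1 − 327.15/705.37 = 0.5362.
W_max = η_max · Q_H = 0.5362 × 89.4 = 47.9 kJ.

W_max ≈ 47.9 kJ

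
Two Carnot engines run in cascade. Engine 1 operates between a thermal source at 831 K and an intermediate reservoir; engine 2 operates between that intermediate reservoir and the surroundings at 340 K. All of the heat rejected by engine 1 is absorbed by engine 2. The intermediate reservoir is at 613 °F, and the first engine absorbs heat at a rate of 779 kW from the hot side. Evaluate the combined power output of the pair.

Two reversible stages in series are equivalent to a single Carnot engine between T_H and T_C, so η_total = 1 − T_C/T_H = 1 − 340.00/831.00 = 0.5909.
W_total = η_total · Q_H = 0.5909 × 779 = 460.3 kW.

Ẇ_total ≈ 460.3 kW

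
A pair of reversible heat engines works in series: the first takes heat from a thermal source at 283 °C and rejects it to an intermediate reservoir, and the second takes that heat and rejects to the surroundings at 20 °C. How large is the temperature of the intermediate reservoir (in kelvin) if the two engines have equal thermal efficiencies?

T_m ≈ 404 K

T_H = 283 °C → 283 + 273.15 = 556.15 K.
T_C = 20 °C → 20 + 273.15 = 293.15 K.
Equal efficiencies require 1 − T_m/T_H = 1 − T_C/T_m, i.e. T_m/T_H = T_C/T_m, so T_m = √(T_H·T_C) = √(556.15 × 293.15) = 404 K.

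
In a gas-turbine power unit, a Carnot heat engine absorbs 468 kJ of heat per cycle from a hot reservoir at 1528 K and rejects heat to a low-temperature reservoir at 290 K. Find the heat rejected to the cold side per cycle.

Carnot efficiency: η = 1 − T_C/T_H = 1 − 290.00/1528.00 = 0.8102.
For a reversible cycle Q_C/Q_H = T_C/T_H, so Q_C = 468 × 290.00/1528.00 = 88.8 kJ.

Q_C ≈ 88.8 kJ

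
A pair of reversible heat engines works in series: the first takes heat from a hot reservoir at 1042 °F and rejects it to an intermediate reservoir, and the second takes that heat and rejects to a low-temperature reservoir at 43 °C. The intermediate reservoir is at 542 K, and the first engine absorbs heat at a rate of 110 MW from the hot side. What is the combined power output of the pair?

T_H = 1042 °F → (1042 − 32) × 5/9 = 561.11 °C = 834.26 K.
T_C = 43 °C → 43 + 273.15 = 316.15 K.
Two reversible stages in series are equivalent to a single Carnot engine between T_H and T_C, so η_total = 1 − T_C/T_H = 1 − 316.15/834.26 = 0.6210.
W_total = η_total · Q_H = 0.6210 × 110 = 68.3 MW.

Ẇ_total ≈ 68.3 MW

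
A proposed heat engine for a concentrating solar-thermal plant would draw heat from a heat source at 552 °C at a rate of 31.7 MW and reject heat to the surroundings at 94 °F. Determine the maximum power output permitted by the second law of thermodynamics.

T_H = 552 °C → 552 + 273.15 = 825.15 K.
T_C = 94 °F → (94 − 32) × 5/9 = 34.44 °C = 307.59 K.
The upper bound on efficiency is η_max = 1 − T_C/T_H = 1 − 307.59/825.15 = 0.6272.
W_max = η_max · Q_H = 0.6272 × 31.7 = 19.9 MW.

Ẇ_max ≈ 19.9 MW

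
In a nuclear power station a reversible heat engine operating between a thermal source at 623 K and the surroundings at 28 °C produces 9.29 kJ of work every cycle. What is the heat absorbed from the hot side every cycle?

T_C = 28 °C → 28 + 273.15 = 301.15 K.
η_rev = 1 − T_C/T_H = 1 − 301.15/623.00 = 0.5166.
Q_H = W/η = 9.29/0.5166 = 18.0 kJ.

Q_H ≈ 18.0 kJ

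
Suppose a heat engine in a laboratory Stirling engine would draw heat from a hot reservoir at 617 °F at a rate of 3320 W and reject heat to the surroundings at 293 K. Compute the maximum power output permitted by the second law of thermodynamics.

Ẇ_max ≈ 1690 W

T_H = 617 °F → (617 − 32) × 5/9 = 325.00 °C = 598.15 K.
No engine can exceed the Carnot limit: η_max = 1 − T_C/T_H = 1 − 293.00/598.15 = 0.5102.
W_max = η_max · Q_H = 0.5102 × 3320 = 1690 W.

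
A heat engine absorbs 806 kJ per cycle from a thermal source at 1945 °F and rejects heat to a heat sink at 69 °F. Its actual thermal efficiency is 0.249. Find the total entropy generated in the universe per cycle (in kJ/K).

ΔS_univ ≈ 1.458 kJ/K

T_H = 1945 °F → (1945 − 32) × 5/9 = 1062.78 °C = 1335.93 K.
T_C = 69 °F → (69 − 32) × 5/9 = 20.56 °C = 293.71 K.
W = η·Q_H = 0.249 × 806 = 200.7 kJ, so Q_C = Q_H − W = 605.3 kJ.
Entropy balance on the reservoirs: −Q_H/T_H = -0.6033 kJ/K, +Q_C/T_C = 2.061 kJ/K.
ΔS_univ = −Q_H/T_H + Q_C/T_C = 1.458 kJ/K (> 0, since η = 0.249 < η_Carnot = 0.780).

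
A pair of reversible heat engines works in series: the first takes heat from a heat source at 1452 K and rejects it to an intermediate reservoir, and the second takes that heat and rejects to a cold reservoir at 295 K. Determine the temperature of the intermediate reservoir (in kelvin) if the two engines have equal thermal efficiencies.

T_m ≈ 654 K

Equal efficiencies require 1 − T_m/T_H = 1 − T_C/T_m, i.e. T_m/T_H = T_C/T_m, so T_m = √(T_H·T_C) = √(1452.00 × 295.00) = 654 K.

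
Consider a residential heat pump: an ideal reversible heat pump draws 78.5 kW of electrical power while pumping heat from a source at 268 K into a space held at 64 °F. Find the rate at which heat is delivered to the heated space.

T_H = 64 °F → (64 − 32) × 5/9 = 17.78 °C = 290.93 K.
COP_HP = T_H/(T_H − T_C) = 290.93/22.93 = 12.6889.
Q_H = COP_HP · W = 12.6889 × 78.5 = 996.1 kW.

Q̇_H ≈ 996.1 kW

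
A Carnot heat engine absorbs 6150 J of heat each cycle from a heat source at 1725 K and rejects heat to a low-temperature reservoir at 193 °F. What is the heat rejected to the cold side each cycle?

T_C = 193 °F → (193 − 32) × 5/9 = 89.44 °C = 362.59 K.
For a reversible engine, η = 1 − T_C/T_H = 1 − 362.59/1725.00 = 0.7898.
For a reversible cycle Q_C/Q_H = T_C/T_H, so Q_C = 6150 × 362.59/1725.00 = 1290 J.

Q_C ≈ 1290 J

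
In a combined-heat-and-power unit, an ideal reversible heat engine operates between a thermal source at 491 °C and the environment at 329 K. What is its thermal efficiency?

T_H = 491 °C → 491 + 273.15 = 764.15 K.
Carnot efficiency: η = 1 − T_C/T_H = 1 − 329.00/764.15 = 0.5695.

η ≈ 0.5695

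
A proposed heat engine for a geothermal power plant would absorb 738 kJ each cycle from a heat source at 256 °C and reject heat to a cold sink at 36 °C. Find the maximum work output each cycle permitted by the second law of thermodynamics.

W_max ≈ 306.8 kJ

T_H = 256 °C → 256 + 273.15 = 529.15 K.
T_C = 36 °C → 36 + 273.15 = 309.15 K.
The upper bound on efficiency is η_max = 1 − T_C/T_H = 1 − 309.15/529.15 = 0.4158.
W_max = η_max · Q_H = 0.4158 × 738 = 306.8 kJ.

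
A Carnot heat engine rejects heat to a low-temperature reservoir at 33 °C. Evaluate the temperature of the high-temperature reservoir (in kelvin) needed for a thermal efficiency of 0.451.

T_C = 33 °C → 33 + 273.15 = 306.15 K.
From η = 1 − T_C/T_H, solving for T_H gives T_H = T_C/(1 − η) = 306.15/(1 − 0.451) = 558 K.

T_H ≈ 558 K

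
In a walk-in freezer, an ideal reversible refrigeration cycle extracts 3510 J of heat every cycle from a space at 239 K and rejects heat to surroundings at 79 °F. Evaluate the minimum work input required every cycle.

T_H = 79 °F → (79 − 32) × 5/9 = 26.11 °C = 299.26 K.
For a reversible refrigerator, COP_R = T_C/(T_H − T_C) = 239.00/60.26 = 3.9661.
W = Q_C/COP_R = 3510/3.9661 = 885 J.

W_in ≈ 885 J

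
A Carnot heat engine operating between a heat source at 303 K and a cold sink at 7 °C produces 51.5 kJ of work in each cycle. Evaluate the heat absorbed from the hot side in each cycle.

T_C = 7 °C → 7 + 273.15 = 280.15 K.
The Carnot efficiency is η = 1 − T_C/T_H = 1 − 280.15/303.00 = 0.0754.
Q_H = W/η = 51.5/0.0754 = 683 kJ.

Q_H ≈ 683 kJ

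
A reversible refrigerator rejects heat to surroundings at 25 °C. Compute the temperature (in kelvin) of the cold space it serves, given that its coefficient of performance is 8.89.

T_C ≈ 268 K

T_H = 25 °C → 25 + 273.15 = 298.15 K.
COP_R = T_C/(T_H − T_C) ⇒ T_C = T_H·COP_R/(1 + COP_R) = 298.15 × 8.89/(1 + 8.89) = 268 K.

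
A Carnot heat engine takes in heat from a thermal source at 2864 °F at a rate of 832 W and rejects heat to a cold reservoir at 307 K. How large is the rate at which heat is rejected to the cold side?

Q̇_C ≈ 138.3 W

T_H = 2864 °F → (2864 − 32) × 5/9 = 1573.33 °C = 1846.48 K.
Since the cycle is reversible, η = 1 − T_C/T_H = 1 − 307.00/1846.48 = 0.8337.
For a reversible cycle Q_C/Q_H = T_C/T_H, so Q_C = 832 × 307.00/1846.48 = 138.3 W.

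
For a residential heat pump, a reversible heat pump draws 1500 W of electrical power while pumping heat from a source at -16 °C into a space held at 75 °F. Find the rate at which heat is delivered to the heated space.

Q̇_H ≈ 11200 W

T_H = 75 °F → (75 − 32) × 5/9 = 23.89 °C = 297.04 K.
T_C = -16 °C → -16 + 273.15 = 257.15 K.
The Carnot heat-pump COP is COP_HP = T_H/(T_H − T_C) = 297.04/39.89 = 7.4467.
Q_H = COP_HP · W = 7.4467 × 1500 = 11200 W.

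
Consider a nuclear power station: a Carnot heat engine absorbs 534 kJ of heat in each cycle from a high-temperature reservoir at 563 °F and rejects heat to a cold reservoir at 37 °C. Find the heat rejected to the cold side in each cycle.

Q_C ≈ 292 kJ

T_H = 563 °F → (563 − 32) × 5/9 = 295.00 °C = 568.15 K.
T_C = 37 °C → 37 + 273.15 = 310.15 K.
For a reversible engine, η = 1 − T_C/T_H = 1 − 310.15/568.15 = 0.4541.
For a reversible cycle Q_C/Q_H = T_C/T_H, so Q_C = 534 × 310.15/568.15 = 292 kJ.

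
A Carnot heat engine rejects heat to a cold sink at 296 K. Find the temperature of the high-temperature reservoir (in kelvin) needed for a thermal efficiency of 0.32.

From η = 1 − T_C/T_H, solving for T_H gives T_H = T_C/(1 − η) = 296.00/(1 − 0.32) = 435.3 K.

T_H ≈ 435.3 K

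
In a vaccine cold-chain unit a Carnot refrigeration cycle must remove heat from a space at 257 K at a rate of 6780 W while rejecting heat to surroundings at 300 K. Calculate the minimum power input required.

COP_R = T_C/(T_H − T_C) = 257.00/43.00 = 5.9767.
W = Q_C/COP_R = 6780/5.9767 = 1130 W.

Ẇ_in ≈ 1130 W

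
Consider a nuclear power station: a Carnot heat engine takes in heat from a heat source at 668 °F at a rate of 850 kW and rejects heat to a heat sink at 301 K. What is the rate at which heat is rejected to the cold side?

T_H = 668 °F → (668 − 32) × 5/9 = 353.33 °C = 626.48 K.
Carnot efficiency: η = 1 − T_C/T_H = 1 − 301.00/626.48 = 0.5195.
For a reversible cycle Q_C/Q_H = T_C/T_H, so Q_C = 850 × 301.00/626.48 = 408 kW.

Q̇_C ≈ 408 kW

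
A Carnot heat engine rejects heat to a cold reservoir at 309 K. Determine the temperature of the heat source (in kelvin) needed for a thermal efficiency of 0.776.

From η = 1 − T_C/T_H, solving for T_H gives T_H = T_C/(1 − η) = 309.00/(1 − 0.776) = 1380 K.

T_H ≈ 1380 K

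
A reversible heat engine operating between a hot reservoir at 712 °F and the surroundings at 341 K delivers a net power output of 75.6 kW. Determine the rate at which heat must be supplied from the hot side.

Q̇_H ≈ 158.8 kW

T_H = 712 °F → (712 − 32) × 5/9 = 377.78 °C = 650.93 K.
For a reversible engine, η = 1 − T_C/T_H = 1 − 341.00/650.93 = 0.4761.
Q_H = W/η = 75.6/0.4761 = 158.8 kW.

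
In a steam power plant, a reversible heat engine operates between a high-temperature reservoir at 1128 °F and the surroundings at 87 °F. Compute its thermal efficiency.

η ≈ 0.656

T_H = 1128 °F → (1128 − 32) × 5/9 = 608.89 °C = 882.04 K.
T_C = 87 °F → (87 − 32) × 5/9 = 30.56 °C = 303.71 K.
The Carnot efficiency is η = 1 − T_C/T_H = 1 − 303.71/882.04 = 0.656.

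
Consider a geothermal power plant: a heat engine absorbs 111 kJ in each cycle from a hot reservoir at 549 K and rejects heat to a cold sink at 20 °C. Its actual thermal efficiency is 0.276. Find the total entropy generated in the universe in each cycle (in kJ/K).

ΔS_univ ≈ 0.0720 kJ/K

T_C = 20 °C → 20 + 273.15 = 293.15 K.
W = η·Q_H = 0.276 × 111 = 30.64 kJ, so Q_C = Q_H − W = 80.36 kJ.
Entropy balance on the reservoirs: −Q_H/T_H = -0.2022 kJ/K, +Q_C/T_C = 0.2741 kJ/K.
ΔS_univ = −Q_H/T_H + Q_C/T_C = 0.0720 kJ/K (> 0, since η = 0.276 < η_Carnot = 0.466).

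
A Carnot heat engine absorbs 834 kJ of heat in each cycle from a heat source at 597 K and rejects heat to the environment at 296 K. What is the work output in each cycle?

For a reversible engine, η = 1 − T_C/T_H = 1 − 296.00/597.00 = 0.5042.
W = η·Q_H = 0.5042 × 834 = 420 kJ.

W ≈ 420 kJ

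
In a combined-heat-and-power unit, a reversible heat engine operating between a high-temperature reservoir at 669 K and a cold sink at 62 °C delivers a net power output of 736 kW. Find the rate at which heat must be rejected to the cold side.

Q̇_C ≈ 738.9 kW

T_C = 62 °C → 62 + 273.15 = 335.15 K.
The Carnot efficiency is η = 1 − T_C/T_H = 1 − 335.15/669.00 = 0.4990.
Since Q_C/Q_H = T_C/T_H and Q_H = W/η, Q_C = W·T_C/(T_H − T_C) = 736 × 335.15/333.85 = 738.9 kW.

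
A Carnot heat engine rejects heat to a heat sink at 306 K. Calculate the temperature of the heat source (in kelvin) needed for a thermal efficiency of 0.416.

From η = 1 − T_C/T_H, solving for T_H gives T_H = T_C/(1 − η) = 306.00/(1 − 0.416) = 524 K.

T_H ≈ 524 K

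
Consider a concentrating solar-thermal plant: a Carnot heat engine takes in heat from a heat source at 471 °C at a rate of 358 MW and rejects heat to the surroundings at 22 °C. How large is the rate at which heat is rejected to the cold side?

Q̇_C ≈ 142 MW

T_H = 471 °C → 471 + 273.15 = 744.15 K.
T_C = 22 °C → 22 + 273.15 = 295.15 K.
Carnot efficiency: η = 1 − T_C/T_H = 1 − 295.15/744.15 = 0.6034.
For a reversible cycle Q_C/Q_H = T_C/T_H, so Q_C = 358 × 295.15/744.15 = 142 MW.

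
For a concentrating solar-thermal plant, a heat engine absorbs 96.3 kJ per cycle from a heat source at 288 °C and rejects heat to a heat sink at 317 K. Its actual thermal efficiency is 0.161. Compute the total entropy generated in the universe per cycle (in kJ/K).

ΔS_univ ≈ 0.08326 kJ/K

T_H = 288 °C → 288 + 273.15 = 561.15 K.
W = η·Q_H = 0.161 × 96.3 = 15.50 kJ, so Q_C = Q_H − W = 80.80 kJ.
The hot reservoir loses entropy Q_H/T_H = 96.3/561.15 = 0.1716 kJ/K; the cold reservoir gains Q_C/T_C = 80.80/317.00 = 0.2549 kJ/K.
ΔS_univ = −Q_H/T_H + Q_C/T_C = 0.08326 kJ/K (> 0, since η = 0.161 < η_Carnot = 0.435).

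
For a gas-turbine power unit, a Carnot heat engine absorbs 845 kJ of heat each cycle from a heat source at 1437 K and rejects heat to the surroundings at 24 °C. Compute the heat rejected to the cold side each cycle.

Q_C ≈ 175 kJ

T_C = 24 °C → 24 + 273.15 = 297.15 K.
For a reversible engine, η = 1 − T_C/T_H = 1 − 297.15/1437.00 = 0.7932.
For a reversible cycle Q_C/Q_H = T_C/T_H, so Q_C = 845 × 297.15/1437.00 = 175 kJ.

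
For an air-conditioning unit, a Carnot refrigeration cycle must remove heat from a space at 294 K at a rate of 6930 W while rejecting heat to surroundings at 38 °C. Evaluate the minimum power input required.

Ẇ_in ≈ 404.2 W

T_H = 38 °C → 38 + 273.15 = 311.15 K.
The reversible coefficient of performance is COP_R = T_C/(T_H − T_C) = 294.00/17.15 = 17.1429.
W = Q_C/COP_R = 6930/17.1429 = 404.2 W.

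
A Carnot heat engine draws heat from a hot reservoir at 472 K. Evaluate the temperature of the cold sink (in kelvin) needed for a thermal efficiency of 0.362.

T_C ≈ 301.1 K

From η = 1 − T_C/T_H, T_C = T_H·(1 − η) = 472.00 × (1 − 0.362) = 301.1 K.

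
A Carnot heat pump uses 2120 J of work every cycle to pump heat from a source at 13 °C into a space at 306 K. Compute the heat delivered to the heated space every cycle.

T_C = 13 °C → 13 + 273.15 = 286.15 K.
For a reversible heat pump, COP_HP = T_H/(T_H − T_C) = 306.00/19.85 = 15.4156.
Q_H = COP_HP · W = 15.4156 × 2120 = 32700 J.

Q_H ≈ 32700 J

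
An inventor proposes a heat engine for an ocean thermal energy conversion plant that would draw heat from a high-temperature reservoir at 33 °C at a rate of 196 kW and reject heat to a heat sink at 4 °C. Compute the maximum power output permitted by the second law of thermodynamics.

T_H = 33 °C → 33 + 273.15 = 306.15 K.
T_C = 4 °C → 4 + 273.15 = 277.15 K.
The upper bound on efficiency is η_max = 1 − T_C/T_H = 1 − 277.15/306.15 = 0.0947.
W_max = η_max · Q_H = 0.0947 × 196 = 18.6 kW.

Ẇ_max ≈ 18.6 kW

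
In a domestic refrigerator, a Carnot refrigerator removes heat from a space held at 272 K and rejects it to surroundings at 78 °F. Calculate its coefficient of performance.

COP_R ≈ 10.2

T_H = 78 °F → (78 − 32) × 5/9 = 25.56 °C = 298.71 K.
For a reversible refrigerator, COP_R = T_C/(T_H − T_C) = 272.00/(298.71 − 272.00) = 10.2.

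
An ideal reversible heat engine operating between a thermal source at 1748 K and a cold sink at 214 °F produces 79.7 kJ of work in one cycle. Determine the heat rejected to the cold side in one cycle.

T_C = 214 °F → (214 − 32) × 5/9 = 101.11 °C = 374.26 K.
η_rev = 1 − T_C/T_H = 1 − 374.26/1748.00 = 0.7859.
Since Q_C/Q_H = T_C/T_H and Q_H = W/η, Q_C = W·T_C/(T_H − T_C) = 79.7 × 374.26/1373.74 = 21.7 kJ.

Q_C ≈ 21.7 kJ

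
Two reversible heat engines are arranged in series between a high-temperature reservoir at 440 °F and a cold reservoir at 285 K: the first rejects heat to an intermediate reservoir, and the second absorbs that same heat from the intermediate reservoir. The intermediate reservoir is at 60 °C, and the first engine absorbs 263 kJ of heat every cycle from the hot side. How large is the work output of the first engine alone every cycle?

W₁ ≈ 87.7 kJ

T_H = 440 °F → (440 − 32) × 5/9 = 226.67 °C = 499.82 K.
T_m = 60 °C → 60 + 273.15 = 333.15 K.
First-stage efficiency η₁ = 1 − T_m/T_H = 1 − 333.15/499.82 = 0.3335.
W₁ = η₁·Q_H = 0.3335 × 263 = 87.7 kJ.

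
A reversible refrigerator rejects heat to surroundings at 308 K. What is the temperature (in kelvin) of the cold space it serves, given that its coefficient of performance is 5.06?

T_C ≈ 257 K

COP_R = T_C/(T_H − T_C) ⇒ T_C = T_H·COP_R/(1 + COP_R) = 308.00 × 5.06/(1 + 5.06) = 257 K.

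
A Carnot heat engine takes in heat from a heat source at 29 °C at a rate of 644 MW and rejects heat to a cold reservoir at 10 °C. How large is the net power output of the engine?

T_H = 29 °C → 29 + 273.15 = 302.15 K.
T_C = 10 °C → 10 + 273.15 = 283.15 K.
The Carnot efficiency is η = 1 − T_C/T_H = 1 − 283.15/302.15 = 0.0629.
W = η·Q_H = 0.0629 × 644 = 40.50 MW.

Ẇ ≈ 40.50 MW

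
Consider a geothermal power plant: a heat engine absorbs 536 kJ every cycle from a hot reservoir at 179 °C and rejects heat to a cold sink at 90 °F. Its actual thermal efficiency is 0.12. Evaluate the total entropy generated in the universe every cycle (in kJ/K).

ΔS_univ ≈ 0.3592 kJ/K

T_H = 179 °C → 179 + 273.15 = 452.15 K.
T_C = 90 °F → (90 − 32) × 5/9 = 32.22 °C = 305.37 K.
W = η·Q_H = 0.12 × 536 = 64.32 kJ, so Q_C = Q_H − W = 471.7 kJ.
The hot reservoir loses entropy Q_H/T_H = 536/452.15 = 1.185 kJ/K; the cold reservoir gains Q_C/T_C = 471.7/305.37 = 1.545 kJ/K.
ΔS_univ = −Q_H/T_H + Q_C/T_C = 0.3592 kJ/K (> 0, since η = 0.12 < η_Carnot = 0.325).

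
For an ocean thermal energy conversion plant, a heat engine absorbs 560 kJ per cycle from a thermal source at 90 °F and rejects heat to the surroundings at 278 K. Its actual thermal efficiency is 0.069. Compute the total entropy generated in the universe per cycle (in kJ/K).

T_H = 90 °F → (90 − 32) × 5/9 = 32.22 °C = 305.37 K.
W = η·Q_H = 0.069 × 560 = 38.64 kJ, so Q_C = Q_H − W = 521.4 kJ.
Reservoir entropy changes: ΔS_H = −Q_H/T_H = −560/305.37 = -1.834 kJ/K and ΔS_C = +Q_C/T_C = 521.4/278.00 = 1.875 kJ/K.
ΔS_univ = −Q_H/T_H + Q_C/T_C = 0.04157 kJ/K (> 0, since η = 0.069 < η_Carnot = 0.090).

ΔS_univ ≈ 0.04157 kJ/K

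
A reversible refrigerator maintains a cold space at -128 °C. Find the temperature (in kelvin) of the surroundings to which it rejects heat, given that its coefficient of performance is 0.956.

T_H ≈ 297.0 K

T_C = -128 °C → -128 + 273.15 = 145.15 K.
COP_R = T_C/(T_H − T_C) ⇒ T_H = T_C·(1 + 1/COP_R) = 145.15 × (1 + 1/0.956) = 297.0 K.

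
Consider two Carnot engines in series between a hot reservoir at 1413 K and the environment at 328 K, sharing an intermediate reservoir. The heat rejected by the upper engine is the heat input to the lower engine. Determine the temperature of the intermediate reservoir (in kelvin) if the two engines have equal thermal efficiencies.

T_m ≈ 680.8 K

Equal efficiencies require 1 − T_m/T_H = 1 − T_C/T_m, i.e. T_m/T_H = T_C/T_m, so T_m = √(T_H·T_C) = √(1413.00 × 328.00) = 680.8 K.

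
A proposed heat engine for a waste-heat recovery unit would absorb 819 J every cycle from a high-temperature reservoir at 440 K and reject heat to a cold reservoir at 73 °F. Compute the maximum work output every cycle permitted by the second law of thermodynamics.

T_C = 73 °F → (73 − 32) × 5/9 = 22.78 °C = 295.93 K.
The second-law ceiling is the Carnot efficiency, η_max = 1 − T_C/T_H = 1 − 295.93/440.00 = 0.3274.
W_max = η_max · Q_H = 0.3274 × 819 = 268 J.

W_max ≈ 268 J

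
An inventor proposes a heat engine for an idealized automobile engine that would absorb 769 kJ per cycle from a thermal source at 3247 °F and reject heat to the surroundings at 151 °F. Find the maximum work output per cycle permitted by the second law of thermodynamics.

W_max ≈ 642 kJ

T_H = 3247 °F → (3247 − 32) × 5/9 = 1786.11 °C = 2059.26 K.
T_C = 151 °F → (151 − 32) × 5/9 = 66.11 °C = 339.26 K.
By the Carnot theorem, η_max = 1 − T_C/T_H = 1 − 339.26/2059.26 = 0.8353.
W_max = η_max · Q_H = 0.8353 × 769 = 642 kJ.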